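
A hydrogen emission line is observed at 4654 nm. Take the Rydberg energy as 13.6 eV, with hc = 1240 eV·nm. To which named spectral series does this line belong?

ΔE = 1240/4654 = 0.2664 eV.
This matches 13.6 × (1/5² − 1/7²), so n_f = 5: the Pfund series.

Pfund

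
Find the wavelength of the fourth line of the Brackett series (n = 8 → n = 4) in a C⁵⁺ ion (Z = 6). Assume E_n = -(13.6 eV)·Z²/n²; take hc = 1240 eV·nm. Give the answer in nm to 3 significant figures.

The Brackett series terminates on n_f = 4; the fourth line has n_i = 4+4 = 8.
ΔE = 489.6 × (1/4² − 1/8²) = 22.95 eV.
λ = 1240 / 22.95 = 54.0 nm.

54.0 nm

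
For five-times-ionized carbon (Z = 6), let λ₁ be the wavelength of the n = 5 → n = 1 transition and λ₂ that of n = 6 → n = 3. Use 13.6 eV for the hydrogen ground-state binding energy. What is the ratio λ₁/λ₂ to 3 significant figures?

λ ∝ 1/ΔE ∝ 1/(1/n_f² − 1/n_i²), and the Z² and hc factors cancel in the ratio.
λ₁/λ₂ = (1/3² − 1/6²)/(1/1² − 1/5²) = 0.08333/0.9600 = 0.0868.

0.0868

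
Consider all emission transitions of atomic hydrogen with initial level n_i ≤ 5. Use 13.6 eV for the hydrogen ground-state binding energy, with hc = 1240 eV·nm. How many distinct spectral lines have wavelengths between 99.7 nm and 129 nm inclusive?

Enumerate all n_i → n_f pairs with 1 ≤ n_f < n_i ≤ 5 and compute λ = 1240 / [13.6·1·(1/n_f² − 1/n_i²)].
Lines falling in [99.7, 129] nm: 3→1 (102.6 nm), 2→1 (121.6 nm).

2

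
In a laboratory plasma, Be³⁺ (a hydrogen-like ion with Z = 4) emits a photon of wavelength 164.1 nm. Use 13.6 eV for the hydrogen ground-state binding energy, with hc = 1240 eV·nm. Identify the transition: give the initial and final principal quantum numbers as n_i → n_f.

The photon energy is ΔE = hc/λ = 1240 / 164.1 = 7.556 eV.
With Z = 4, ΔE = 217.6 × (1/n_f² − 1/n_i²), so 1/n_f² − 1/n_i² = 0.03473.
Trying n_f = 4 gives 1/n_i² = 0.02777, i.e. n_i ≈ 6; this pair matches.

n_i = 6, n_f = 4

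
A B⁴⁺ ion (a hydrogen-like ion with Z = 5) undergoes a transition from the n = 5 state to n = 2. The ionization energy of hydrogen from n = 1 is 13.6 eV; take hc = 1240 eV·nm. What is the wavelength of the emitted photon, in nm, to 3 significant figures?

17.4 nm

For Z = 5 the level energies scale as Z², so the effective Rydberg energy is 13.6 × 25 = 340.0 eV.
ΔE = 340.0 × (1/2² − 1/5²) = 340.0 × 0.2100 = 71.40 eV.
λ = hc/ΔE = 1240 / 71.40 = 17.4 nm.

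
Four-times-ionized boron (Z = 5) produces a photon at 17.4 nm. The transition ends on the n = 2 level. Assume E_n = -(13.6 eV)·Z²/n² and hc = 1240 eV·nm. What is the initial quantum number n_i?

n_i = 5

The photon energy is ΔE = hc/λ = 1240 / 17.4 = 71.26 eV.
With Z = 5, ΔE = 340.0 × (1/n_f² − 1/n_i²), so 1/n_f² − 1/n_i² = 0.2096.
With n_f = 2: 1/n_i² = 1/4 − 0.2096 = 0.04040, so n_i ≈ 4.98.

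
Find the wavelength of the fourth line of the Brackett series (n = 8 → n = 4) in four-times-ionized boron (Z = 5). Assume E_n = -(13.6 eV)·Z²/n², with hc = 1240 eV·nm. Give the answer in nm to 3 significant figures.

77.8 nm

The Brackett series terminates on n_f = 4; the fourth line has n_i = 4+4 = 8.
ΔE = 340.0 × (1/4² − 1/8²) = 15.94 eV.
λ = 1240 / 15.94 = 77.8 nm.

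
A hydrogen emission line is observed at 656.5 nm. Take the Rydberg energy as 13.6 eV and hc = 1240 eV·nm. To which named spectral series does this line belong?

Balmer

ΔE = 1240/656.5 = 1.889 eV.
This matches 13.6 × (1/2² − 1/3²), so n_f = 2: the Balmer series.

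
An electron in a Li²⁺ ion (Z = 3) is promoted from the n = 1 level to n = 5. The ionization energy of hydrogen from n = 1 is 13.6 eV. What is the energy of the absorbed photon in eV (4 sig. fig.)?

The Bohr energies scale as Z², so for Z = 3: E_n = −122.4/n² eV.
E_5 = −122.4/25 = −4.896 eV and E_1 = −122.4/1 = −122.4 eV.
The photon energy is |E_5 − E_1| = 117.5 eV.

117.5 eV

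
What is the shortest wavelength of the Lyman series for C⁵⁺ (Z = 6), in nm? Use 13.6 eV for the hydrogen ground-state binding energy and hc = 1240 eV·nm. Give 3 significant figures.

The Lyman series has lower level n_f = 1; the series limit corresponds to n_i → ∞.
ΔE_max = 13.6 × 36 / 1² = 489.6 eV.
λ_min = 1240 / 489.6 = 2.53 nm.

2.53 nm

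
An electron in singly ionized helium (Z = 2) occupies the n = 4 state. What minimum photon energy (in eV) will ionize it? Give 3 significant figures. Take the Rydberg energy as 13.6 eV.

3.40 eV

E_n = −13.6 Z²/n² = −54.40/n² eV for Z = 2.
E_4 = −54.40/16 = −3.40 eV, so ionization (to E = 0) requires 3.40 eV.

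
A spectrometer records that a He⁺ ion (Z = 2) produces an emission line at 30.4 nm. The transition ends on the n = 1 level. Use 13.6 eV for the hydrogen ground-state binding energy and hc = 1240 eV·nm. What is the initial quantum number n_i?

n_i = 2

The photon energy is ΔE = hc/λ = 1240 / 30.4 = 40.79 eV.
With Z = 2, ΔE = 54.40 × (1/n_f² − 1/n_i²), so 1/n_f² − 1/n_i² = 0.7498.
With n_f = 1: 1/n_i² = 1/1 − 0.7498 = 0.2502, so n_i ≈ 2.00.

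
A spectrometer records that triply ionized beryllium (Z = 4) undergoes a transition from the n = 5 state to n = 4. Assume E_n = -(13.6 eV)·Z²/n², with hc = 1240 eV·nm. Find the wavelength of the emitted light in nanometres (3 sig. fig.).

253 nm

For Z = 4 the level energies scale as Z², so the effective Rydberg energy is 13.6 × 16 = 217.6 eV.
ΔE = 217.6 × (1/4² − 1/5²) = 217.6 × 0.02250 = 4.896 eV.
λ = hc/ΔE = 1240 / 4.896 = 253 nm.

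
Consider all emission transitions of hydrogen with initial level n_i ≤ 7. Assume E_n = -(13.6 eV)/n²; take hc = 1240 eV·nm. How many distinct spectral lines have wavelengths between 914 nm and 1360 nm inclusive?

3

Enumerate all n_i → n_f pairs with 1 ≤ n_f < n_i ≤ 7 and compute λ = 1240 / [13.6·1·(1/n_f² − 1/n_i²)].
Lines falling in [914, 1360] nm: 7→3 (1005 nm), 6→3 (1094 nm), 5→3 (1282 nm).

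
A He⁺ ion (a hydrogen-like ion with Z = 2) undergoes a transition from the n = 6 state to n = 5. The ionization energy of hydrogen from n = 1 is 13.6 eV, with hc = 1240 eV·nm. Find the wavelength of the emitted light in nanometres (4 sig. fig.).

1865 nm

For Z = 2 the level energies scale as Z², so the effective Rydberg energy is 13.6 × 4 = 54.40 eV.
ΔE = 54.40 × (1/5² − 1/6²) = 54.40 × 0.01222 = 0.6649 eV.
λ = hc/ΔE = 1240 / 0.6649 = 1865 nm.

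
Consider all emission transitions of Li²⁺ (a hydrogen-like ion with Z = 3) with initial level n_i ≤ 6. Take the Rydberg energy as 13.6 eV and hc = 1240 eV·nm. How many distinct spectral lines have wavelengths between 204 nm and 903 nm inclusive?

Enumerate all n_i → n_f pairs with 1 ≤ n_f < n_i ≤ 6 and compute λ = 1240 / [13.6·9·(1/n_f² − 1/n_i²)].
Lines falling in [204, 903] nm: 4→3 (208.4 nm), 6→4 (291.8 nm), 5→4 (450.3 nm), 6→5 (828.9 nm).

4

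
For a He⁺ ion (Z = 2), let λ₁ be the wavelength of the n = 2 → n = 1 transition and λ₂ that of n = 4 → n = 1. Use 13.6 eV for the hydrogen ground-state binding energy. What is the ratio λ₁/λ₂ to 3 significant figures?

λ ∝ 1/ΔE ∝ 1/(1/n_f² − 1/n_i²), and the Z² and hc factors cancel in the ratio.
λ₁/λ₂ = (1/1² − 1/4²)/(1/1² − 1/2²) = 0.9375/0.7500 = 1.25.

1.25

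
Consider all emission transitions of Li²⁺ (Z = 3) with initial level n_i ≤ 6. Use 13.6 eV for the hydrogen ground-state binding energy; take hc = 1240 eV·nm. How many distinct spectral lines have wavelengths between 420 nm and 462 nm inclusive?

1

Enumerate all n_i → n_f pairs with 1 ≤ n_f < n_i ≤ 6 and compute λ = 1240 / [13.6·9·(1/n_f² − 1/n_i²)].
Lines falling in [420, 462] nm: 5→4 (450.3 nm).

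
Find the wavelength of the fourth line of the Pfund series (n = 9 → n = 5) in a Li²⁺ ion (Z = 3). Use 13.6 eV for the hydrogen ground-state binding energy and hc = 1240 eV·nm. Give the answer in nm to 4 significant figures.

The Pfund series terminates on n_f = 5; the fourth line has n_i = 5+4 = 9.
ΔE = 122.4 × (1/5² − 1/9²) = 3.385 eV.
λ = 1240 / 3.385 = 366.3 nm.

366.3 nm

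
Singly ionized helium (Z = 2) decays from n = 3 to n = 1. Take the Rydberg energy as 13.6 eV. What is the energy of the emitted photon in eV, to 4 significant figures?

48.36 eV

The Bohr energies scale as Z², so for Z = 2: E_n = −54.40/n² eV.
E_3 = −54.40/9 = −6.044 eV and E_1 = −54.40/1 = −54.40 eV.
The photon energy is |E_3 − E_1| = 48.36 eV.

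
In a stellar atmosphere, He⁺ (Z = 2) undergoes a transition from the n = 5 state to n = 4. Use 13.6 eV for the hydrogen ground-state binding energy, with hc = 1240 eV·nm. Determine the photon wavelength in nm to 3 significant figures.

1010 nm

For Z = 2 the level energies scale as Z², so the effective Rydberg energy is 13.6 × 4 = 54.40 eV.
ΔE = 54.40 × (1/4² − 1/5²) = 54.40 × 0.02250 = 1.224 eV.
λ = hc/ΔE = 1240 / 1.224 = 1010 nm.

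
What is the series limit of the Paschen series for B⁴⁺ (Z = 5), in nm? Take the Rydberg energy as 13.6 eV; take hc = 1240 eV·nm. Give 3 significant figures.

The Paschen series has lower level n_f = 3; the series limit corresponds to n_i → ∞.
ΔE_max = 13.6 × 25 / 3² = 37.78 eV.
λ_min = 1240 / 37.78 = 32.8 nm.

32.8 nm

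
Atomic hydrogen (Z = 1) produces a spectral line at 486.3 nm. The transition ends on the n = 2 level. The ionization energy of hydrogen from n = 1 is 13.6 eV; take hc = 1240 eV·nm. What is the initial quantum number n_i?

n_i = 4

The photon energy is ΔE = hc/λ = 1240 / 486.3 = 2.550 eV.
With Z = 1, ΔE = 13.60 × (1/n_f² − 1/n_i²), so 1/n_f² − 1/n_i² = 0.1875.
With n_f = 2: 1/n_i² = 1/4 − 0.1875 = 0.06251, so n_i ≈ 4.00.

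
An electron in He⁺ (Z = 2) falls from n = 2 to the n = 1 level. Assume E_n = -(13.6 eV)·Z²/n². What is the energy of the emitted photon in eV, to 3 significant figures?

40.8 eV

The Bohr energies scale as Z², so for Z = 2: E_n = −54.40/n² eV.
E_2 = −54.40/4 = −13.60 eV and E_1 = −54.40/1 = −54.40 eV.
The photon energy is |E_2 − E_1| = 40.8 eV.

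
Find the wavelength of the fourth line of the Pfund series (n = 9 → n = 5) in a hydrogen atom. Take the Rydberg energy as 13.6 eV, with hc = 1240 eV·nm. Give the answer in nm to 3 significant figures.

3300 nm

The Pfund series terminates on n_f = 5; the fourth line has n_i = 5+4 = 9.
ΔE = 13.60 × (1/5² − 1/9²) = 0.3761 eV.
λ = 1240 / 0.3761 = 3300 nm.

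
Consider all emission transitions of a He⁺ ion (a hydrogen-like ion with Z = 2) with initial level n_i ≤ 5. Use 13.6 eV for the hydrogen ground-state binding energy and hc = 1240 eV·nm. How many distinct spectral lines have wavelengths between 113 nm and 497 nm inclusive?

Enumerate all n_i → n_f pairs with 1 ≤ n_f < n_i ≤ 5 and compute λ = 1240 / [13.6·4·(1/n_f² − 1/n_i²)].
Lines falling in [113, 497] nm: 4→2 (121.6 nm), 3→2 (164.1 nm), 5→3 (320.5 nm), 4→3 (468.9 nm).

4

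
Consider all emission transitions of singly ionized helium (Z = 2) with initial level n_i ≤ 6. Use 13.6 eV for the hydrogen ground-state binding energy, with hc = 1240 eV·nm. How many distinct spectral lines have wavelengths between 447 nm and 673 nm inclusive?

Enumerate all n_i → n_f pairs with 1 ≤ n_f < n_i ≤ 6 and compute λ = 1240 / [13.6·4·(1/n_f² − 1/n_i²)].
Lines falling in [447, 673] nm: 4→3 (468.9 nm), 6→4 (656.5 nm).

2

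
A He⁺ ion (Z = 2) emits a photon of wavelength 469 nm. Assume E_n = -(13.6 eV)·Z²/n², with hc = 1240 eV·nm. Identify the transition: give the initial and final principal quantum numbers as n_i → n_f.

n_i = 4, n_f = 3

The photon energy is ΔE = hc/λ = 1240 / 469 = 2.644 eV.
With Z = 2, ΔE = 54.40 × (1/n_f² − 1/n_i²), so 1/n_f² − 1/n_i² = 0.04860.
Trying n_f = 3 gives 1/n_i² = 0.06251, i.e. n_i ≈ 4; this pair matches.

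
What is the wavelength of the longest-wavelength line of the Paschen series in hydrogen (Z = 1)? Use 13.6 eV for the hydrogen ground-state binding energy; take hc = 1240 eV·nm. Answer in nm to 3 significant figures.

1880 nm

The Paschen series terminates on n_f = 3; the first line has n_i = 3+1 = 4.
ΔE = 13.60 × (1/3² − 1/4²) = 0.6611 eV.
λ = 1240 / 0.6611 = 1880 nm.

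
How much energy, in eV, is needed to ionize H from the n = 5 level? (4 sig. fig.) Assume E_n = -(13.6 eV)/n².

0.5440 eV

E_5 = −13.60/25 = −0.5440 eV, so ionization (to E = 0) requires 0.5440 eV.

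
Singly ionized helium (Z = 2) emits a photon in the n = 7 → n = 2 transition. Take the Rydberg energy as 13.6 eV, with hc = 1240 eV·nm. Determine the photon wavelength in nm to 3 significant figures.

99.3 nm

For Z = 2 the level energies scale as Z², so the effective Rydberg energy is 13.6 × 4 = 54.40 eV.
ΔE = 54.40 × (1/2² − 1/7²) = 54.40 × 0.2296 = 12.49 eV.
λ = hc/ΔE = 1240 / 12.49 = 99.3 nm.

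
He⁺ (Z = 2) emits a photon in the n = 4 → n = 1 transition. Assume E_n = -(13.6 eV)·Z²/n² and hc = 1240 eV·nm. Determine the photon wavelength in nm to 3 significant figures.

24.3 nm

For Z = 2 the level energies scale as Z², so the effective Rydberg energy is 13.6 × 4 = 54.40 eV.
ΔE = 54.40 × (1/1² − 1/4²) = 54.40 × 0.9375 = 51.00 eV.
λ = hc/ΔE = 1240 / 51.00 = 24.3 nm.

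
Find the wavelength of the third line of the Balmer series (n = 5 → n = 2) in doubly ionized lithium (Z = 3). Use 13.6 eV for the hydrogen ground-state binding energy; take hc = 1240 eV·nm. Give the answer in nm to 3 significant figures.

48.2 nm

The Balmer series terminates on n_f = 2; the third line has n_i = 2+3 = 5.
ΔE = 122.4 × (1/2² − 1/5²) = 25.70 eV.
λ = 1240 / 25.70 = 48.2 nm.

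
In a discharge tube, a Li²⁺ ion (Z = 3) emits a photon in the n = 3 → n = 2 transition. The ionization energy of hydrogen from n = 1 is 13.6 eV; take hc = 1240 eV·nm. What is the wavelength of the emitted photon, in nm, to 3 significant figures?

72.9 nm

For Z = 3 the level energies scale as Z², so the effective Rydberg energy is 13.6 × 9 = 122.4 eV.
ΔE = 122.4 × (1/2² − 1/3²) = 122.4 × 0.1389 = 17.00 eV.
λ = hc/ΔE = 1240 / 17.00 = 72.9 nm.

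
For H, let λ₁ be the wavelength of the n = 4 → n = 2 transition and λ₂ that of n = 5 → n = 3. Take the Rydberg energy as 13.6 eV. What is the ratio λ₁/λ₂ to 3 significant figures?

λ ∝ 1/ΔE ∝ 1/(1/n_f² − 1/n_i²), and the Z² and hc factors cancel in the ratio.
λ₁/λ₂ = (1/3² − 1/5²)/(1/2² − 1/4²) = 0.07111/0.1875 = 0.379.

0.379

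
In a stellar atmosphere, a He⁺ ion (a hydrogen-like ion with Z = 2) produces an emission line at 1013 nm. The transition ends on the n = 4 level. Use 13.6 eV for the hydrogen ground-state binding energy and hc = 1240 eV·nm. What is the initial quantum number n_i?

The photon energy is ΔE = hc/λ = 1240 / 1013 = 1.224 eV.
With Z = 2, ΔE = 54.40 × (1/n_f² − 1/n_i²), so 1/n_f² − 1/n_i² = 0.02250.
With n_f = 4: 1/n_i² = 1/16 − 0.02250 = 0.04000, so n_i ≈ 5.00.

n_i = 5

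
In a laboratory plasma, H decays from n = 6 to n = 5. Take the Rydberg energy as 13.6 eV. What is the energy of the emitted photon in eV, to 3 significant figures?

0.166 eV

E_6 = −13.60/36 = −0.3778 eV and E_5 = −13.60/25 = −0.5440 eV.
The photon energy is |E_6 − E_5| = 0.166 eV.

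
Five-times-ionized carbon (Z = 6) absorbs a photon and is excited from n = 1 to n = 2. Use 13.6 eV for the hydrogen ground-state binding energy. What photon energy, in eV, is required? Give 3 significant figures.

The Bohr energies scale as Z², so for Z = 6: E_n = −489.6/n² eV.
E_2 = −489.6/4 = −122.4 eV and E_1 = −489.6/1 = −489.6 eV.
The photon energy is |E_2 − E_1| = 367 eV.

367 eV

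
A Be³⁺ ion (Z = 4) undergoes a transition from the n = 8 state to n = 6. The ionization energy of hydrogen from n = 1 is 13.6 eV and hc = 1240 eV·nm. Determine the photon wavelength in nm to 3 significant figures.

469 nm

For Z = 4 the level energies scale as Z², so the effective Rydberg energy is 13.6 × 16 = 217.6 eV.
ΔE = 217.6 × (1/6² − 1/8²) = 217.6 × 0.01215 = 2.644 eV.
λ = hc/ΔE = 1240 / 2.644 = 469 nm.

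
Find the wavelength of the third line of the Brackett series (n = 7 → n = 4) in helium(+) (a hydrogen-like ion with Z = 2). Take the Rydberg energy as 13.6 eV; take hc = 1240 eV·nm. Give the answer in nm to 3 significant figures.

The Brackett series terminates on n_f = 4; the third line has n_i = 4+3 = 7.
ΔE = 54.40 × (1/4² − 1/7²) = 2.290 eV.
λ = 1240 / 2.290 = 542 nm.

542 nm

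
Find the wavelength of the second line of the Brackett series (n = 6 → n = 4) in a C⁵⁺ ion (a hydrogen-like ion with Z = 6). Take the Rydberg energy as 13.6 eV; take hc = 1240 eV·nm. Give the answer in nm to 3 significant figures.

72.9 nm

The Brackett series terminates on n_f = 4; the second line has n_i = 4+2 = 6.
ΔE = 489.6 × (1/4² − 1/6²) = 17.00 eV.
λ = 1240 / 17.00 = 72.9 nm.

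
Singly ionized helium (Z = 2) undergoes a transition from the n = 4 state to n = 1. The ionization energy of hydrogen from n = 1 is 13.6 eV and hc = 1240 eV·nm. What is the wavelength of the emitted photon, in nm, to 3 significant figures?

For Z = 2 the level energies scale as Z², so the effective Rydberg energy is 13.6 × 4 = 54.40 eV.
ΔE = 54.40 × (1/1² − 1/4²) = 54.40 × 0.9375 = 51.00 eV.
λ = hc/ΔE = 1240 / 51.00 = 24.3 nm.

24.3 nm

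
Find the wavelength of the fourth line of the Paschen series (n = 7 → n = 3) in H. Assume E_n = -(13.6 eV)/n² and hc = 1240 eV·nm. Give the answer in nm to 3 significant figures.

1010 nm

The Paschen series terminates on n_f = 3; the fourth line has n_i = 3+4 = 7.
ΔE = 13.60 × (1/3² − 1/7²) = 1.234 eV.
λ = 1240 / 1.234 = 1010 nm.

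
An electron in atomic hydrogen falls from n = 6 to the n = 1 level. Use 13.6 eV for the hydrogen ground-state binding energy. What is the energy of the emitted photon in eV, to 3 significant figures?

E_6 = −13.60/36 = −0.3778 eV and E_1 = −13.60/1 = −13.60 eV.
The photon energy is |E_6 − E_1| = 13.2 eV.

13.2 eV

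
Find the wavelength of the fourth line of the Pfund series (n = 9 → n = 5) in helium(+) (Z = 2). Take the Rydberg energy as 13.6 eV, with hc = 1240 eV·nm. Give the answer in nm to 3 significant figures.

824 nm

The Pfund series terminates on n_f = 5; the fourth line has n_i = 5+4 = 9.
ΔE = 54.40 × (1/5² − 1/9²) = 1.504 eV.
λ = 1240 / 1.504 = 824 nm.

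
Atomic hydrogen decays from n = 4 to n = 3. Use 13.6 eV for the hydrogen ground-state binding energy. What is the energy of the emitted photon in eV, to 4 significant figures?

E_4 = −13.60/16 = −0.8500 eV and E_3 = −13.60/9 = −1.511 eV.
The photon energy is |E_4 − E_3| = 0.6611 eV.

0.6611 eV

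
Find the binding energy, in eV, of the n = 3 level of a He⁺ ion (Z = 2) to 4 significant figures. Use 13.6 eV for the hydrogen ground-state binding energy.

6.044 eV

E_n = −13.6 Z²/n² = −54.40/n² eV for Z = 2.
E_3 = −54.40/9 = −6.044 eV, so ionization (to E = 0) requires 6.044 eV.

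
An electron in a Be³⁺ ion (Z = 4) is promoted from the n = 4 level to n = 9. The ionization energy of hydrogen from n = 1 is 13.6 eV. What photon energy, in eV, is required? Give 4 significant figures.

The Bohr energies scale as Z², so for Z = 4: E_n = −217.6/n² eV.
E_9 = −217.6/81 = −2.686 eV and E_4 = −217.6/16 = −13.60 eV.
The photon energy is |E_9 − E_4| = 10.91 eV.

10.91 eV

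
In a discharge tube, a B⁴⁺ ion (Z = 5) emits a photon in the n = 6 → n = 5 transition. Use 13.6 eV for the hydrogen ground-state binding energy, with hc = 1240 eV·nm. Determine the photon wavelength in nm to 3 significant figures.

298 nm

For Z = 5 the level energies scale as Z², so the effective Rydberg energy is 13.6 × 25 = 340.0 eV.
ΔE = 340.0 × (1/5² − 1/6²) = 340.0 × 0.01222 = 4.156 eV.
λ = hc/ΔE = 1240 / 4.156 = 298 nm.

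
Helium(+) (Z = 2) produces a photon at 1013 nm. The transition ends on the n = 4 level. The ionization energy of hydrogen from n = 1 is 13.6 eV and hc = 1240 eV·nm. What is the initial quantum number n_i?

n_i = 5

The photon energy is ΔE = hc/λ = 1240 / 1013 = 1.224 eV.
With Z = 2, ΔE = 54.40 × (1/n_f² − 1/n_i²), so 1/n_f² − 1/n_i² = 0.02250.
With n_f = 4: 1/n_i² = 1/16 − 0.02250 = 0.04000, so n_i ≈ 5.00.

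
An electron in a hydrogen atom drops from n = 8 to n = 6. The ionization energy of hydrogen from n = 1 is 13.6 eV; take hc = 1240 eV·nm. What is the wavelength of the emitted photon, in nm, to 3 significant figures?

7500 nm

ΔE = 13.60 × (1/6² − 1/8²) = 13.60 × 0.01215 = 0.1653 eV.
λ = hc/ΔE = 1240 / 0.1653 = 7500 nm.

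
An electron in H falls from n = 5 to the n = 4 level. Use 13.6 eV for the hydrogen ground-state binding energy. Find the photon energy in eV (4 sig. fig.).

E_5 = −13.60/25 = −0.5440 eV and E_4 = −13.60/16 = −0.8500 eV.
The photon energy is |E_5 − E_4| = 0.3060 eV.

0.3060 eV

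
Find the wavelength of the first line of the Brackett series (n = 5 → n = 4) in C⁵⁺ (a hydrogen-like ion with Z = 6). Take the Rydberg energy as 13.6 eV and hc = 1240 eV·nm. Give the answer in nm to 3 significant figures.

The Brackett series terminates on n_f = 4; the first line has n_i = 4+1 = 5.
ΔE = 489.6 × (1/4² − 1/5²) = 11.02 eV.
λ = 1240 / 11.02 = 113 nm.

113 nm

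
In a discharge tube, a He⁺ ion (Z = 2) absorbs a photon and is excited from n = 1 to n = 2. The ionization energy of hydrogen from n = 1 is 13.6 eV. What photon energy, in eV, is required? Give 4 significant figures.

40.80 eV

The Bohr energies scale as Z², so for Z = 2: E_n = −54.40/n² eV.
E_2 = −54.40/4 = −13.60 eV and E_1 = −54.40/1 = −54.40 eV.
The photon energy is |E_2 − E_1| = 40.80 eV.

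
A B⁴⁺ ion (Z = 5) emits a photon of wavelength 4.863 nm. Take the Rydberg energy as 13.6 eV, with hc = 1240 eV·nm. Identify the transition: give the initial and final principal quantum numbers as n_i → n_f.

The photon energy is ΔE = hc/λ = 1240 / 4.863 = 255.0 eV.
With Z = 5, ΔE = 340.0 × (1/n_f² − 1/n_i²), so 1/n_f² − 1/n_i² = 0.7500.
Trying n_f = 1 gives 1/n_i² = 0.2500, i.e. n_i ≈ 2; this pair matches.

n_i = 2, n_f = 1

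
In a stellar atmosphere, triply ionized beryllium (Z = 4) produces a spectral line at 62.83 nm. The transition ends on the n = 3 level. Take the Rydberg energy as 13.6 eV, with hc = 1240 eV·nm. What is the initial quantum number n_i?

The photon energy is ΔE = hc/λ = 1240 / 62.83 = 19.74 eV.
With Z = 4, ΔE = 217.6 × (1/n_f² − 1/n_i²), so 1/n_f² − 1/n_i² = 0.09070.
With n_f = 3: 1/n_i² = 1/9 − 0.09070 = 0.02041, so n_i ≈ 7.00.

n_i = 7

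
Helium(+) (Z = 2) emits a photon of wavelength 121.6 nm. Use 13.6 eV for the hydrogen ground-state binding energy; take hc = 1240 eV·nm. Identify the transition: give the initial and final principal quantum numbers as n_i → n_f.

The photon energy is ΔE = hc/λ = 1240 / 121.6 = 10.20 eV.
With Z = 2, ΔE = 54.40 × (1/n_f² − 1/n_i²), so 1/n_f² − 1/n_i² = 0.1875.
Trying n_f = 2 gives 1/n_i² = 0.06255, i.e. n_i ≈ 4; this pair matches.

n_i = 4, n_f = 2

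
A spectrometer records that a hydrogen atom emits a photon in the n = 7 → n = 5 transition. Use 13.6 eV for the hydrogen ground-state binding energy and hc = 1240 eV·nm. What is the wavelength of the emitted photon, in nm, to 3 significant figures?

ΔE = 13.60 × (1/5² − 1/7²) = 13.60 × 0.01959 = 0.2664 eV.
λ = hc/ΔE = 1240 / 0.2664 = 4650 nm.

4650 nm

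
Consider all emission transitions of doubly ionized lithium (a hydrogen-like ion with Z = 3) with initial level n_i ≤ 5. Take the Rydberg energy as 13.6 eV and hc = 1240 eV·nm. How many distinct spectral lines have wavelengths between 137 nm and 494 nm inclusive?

3

Enumerate all n_i → n_f pairs with 1 ≤ n_f < n_i ≤ 5 and compute λ = 1240 / [13.6·9·(1/n_f² − 1/n_i²)].
Lines falling in [137, 494] nm: 5→3 (142.5 nm), 4→3 (208.4 nm), 5→4 (450.3 nm).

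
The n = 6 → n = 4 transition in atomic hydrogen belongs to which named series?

Brackett

The series is set by the lower level: n_f = 4 is the Brackett series.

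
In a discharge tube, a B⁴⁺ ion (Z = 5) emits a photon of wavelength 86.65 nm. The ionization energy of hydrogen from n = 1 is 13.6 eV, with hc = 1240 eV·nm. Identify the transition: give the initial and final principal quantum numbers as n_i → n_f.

The photon energy is ΔE = hc/λ = 1240 / 86.65 = 14.31 eV.
With Z = 5, ΔE = 340.0 × (1/n_f² − 1/n_i²), so 1/n_f² − 1/n_i² = 0.04209.
Trying n_f = 4 gives 1/n_i² = 0.02041, i.e. n_i ≈ 7; this pair matches.

n_i = 7, n_f = 4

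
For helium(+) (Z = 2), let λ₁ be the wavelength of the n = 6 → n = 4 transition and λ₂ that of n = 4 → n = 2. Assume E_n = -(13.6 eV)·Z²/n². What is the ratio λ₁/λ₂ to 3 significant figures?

λ ∝ 1/ΔE ∝ 1/(1/n_f² − 1/n_i²), and the Z² and hc factors cancel in the ratio.
λ₁/λ₂ = (1/2² − 1/4²)/(1/4² − 1/6²) = 0.1875/0.03472 = 5.40.

5.40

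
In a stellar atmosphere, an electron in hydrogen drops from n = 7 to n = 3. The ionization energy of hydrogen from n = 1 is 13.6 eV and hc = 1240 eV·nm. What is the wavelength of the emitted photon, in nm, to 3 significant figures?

ΔE = 13.60 × (1/3² − 1/7²) = 13.60 × 0.09070 = 1.234 eV.
λ = hc/ΔE = 1240 / 1.234 = 1010 nm.
This line belongs to the Paschen series.

1010 nm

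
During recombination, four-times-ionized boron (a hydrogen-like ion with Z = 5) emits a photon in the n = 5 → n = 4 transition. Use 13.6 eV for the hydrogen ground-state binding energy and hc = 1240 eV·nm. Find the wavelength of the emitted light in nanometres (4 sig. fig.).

For Z = 5 the level energies scale as Z², so the effective Rydberg energy is 13.6 × 25 = 340.0 eV.
ΔE = 340.0 × (1/4² − 1/5²) = 340.0 × 0.02250 = 7.650 eV.
λ = hc/ΔE = 1240 / 7.650 = 162.1 nm.

162.1 nm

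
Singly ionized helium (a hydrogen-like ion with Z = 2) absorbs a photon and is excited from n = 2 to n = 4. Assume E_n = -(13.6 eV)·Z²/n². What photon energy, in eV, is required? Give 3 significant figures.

10.2 eV

The Bohr energies scale as Z², so for Z = 2: E_n = −54.40/n² eV.
E_4 = −54.40/16 = −3.400 eV and E_2 = −54.40/4 = −13.60 eV.
The photon energy is |E_4 − E_2| = 10.2 eV.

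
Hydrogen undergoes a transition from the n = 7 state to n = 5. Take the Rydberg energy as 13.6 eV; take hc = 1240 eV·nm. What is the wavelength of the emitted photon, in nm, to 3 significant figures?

4650 nm

ΔE = 13.60 × (1/5² − 1/7²) = 13.60 × 0.01959 = 0.2664 eV.
λ = hc/ΔE = 1240 / 0.2664 = 4650 nm.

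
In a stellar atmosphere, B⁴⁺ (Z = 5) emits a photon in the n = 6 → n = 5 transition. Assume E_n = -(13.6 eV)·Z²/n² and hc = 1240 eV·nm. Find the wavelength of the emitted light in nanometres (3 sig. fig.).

For Z = 5 the level energies scale as Z², so the effective Rydberg energy is 13.6 × 25 = 340.0 eV.
ΔE = 340.0 × (1/5² − 1/6²) = 340.0 × 0.01222 = 4.156 eV.
λ = hc/ΔE = 1240 / 4.156 = 298 nm.

298 nm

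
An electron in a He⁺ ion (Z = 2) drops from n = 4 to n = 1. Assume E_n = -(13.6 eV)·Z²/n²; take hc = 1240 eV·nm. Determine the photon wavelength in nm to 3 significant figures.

For Z = 2 the level energies scale as Z², so the effective Rydberg energy is 13.6 × 4 = 54.40 eV.
ΔE = 54.40 × (1/1² − 1/4²) = 54.40 × 0.9375 = 51.00 eV.
λ = hc/ΔE = 1240 / 51.00 = 24.3 nm.

24.3 nm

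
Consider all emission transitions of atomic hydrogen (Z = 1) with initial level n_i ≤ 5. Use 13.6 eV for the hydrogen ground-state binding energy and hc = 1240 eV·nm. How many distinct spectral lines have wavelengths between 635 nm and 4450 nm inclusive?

Enumerate all n_i → n_f pairs with 1 ≤ n_f < n_i ≤ 5 and compute λ = 1240 / [13.6·1·(1/n_f² − 1/n_i²)].
Lines falling in [635, 4450] nm: 3→2 (656.5 nm), 5→3 (1282 nm), 4→3 (1876 nm), 5→4 (4052 nm).

4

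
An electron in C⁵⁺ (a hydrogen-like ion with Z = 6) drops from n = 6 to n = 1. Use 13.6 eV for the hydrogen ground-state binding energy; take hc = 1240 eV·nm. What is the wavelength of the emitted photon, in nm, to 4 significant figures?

2.605 nm

For Z = 6 the level energies scale as Z², so the effective Rydberg energy is 13.6 × 36 = 489.6 eV.
ΔE = 489.6 × (1/1² − 1/6²) = 489.6 × 0.9722 = 476.0 eV.
λ = hc/ΔE = 1240 / 476.0 = 2.605 nm.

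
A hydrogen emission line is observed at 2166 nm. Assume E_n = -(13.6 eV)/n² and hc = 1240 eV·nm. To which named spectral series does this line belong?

ΔE = 1240/2166 = 0.5725 eV.
This matches 13.6 × (1/4² − 1/7²), so n_f = 4: the Brackett series.

Brackett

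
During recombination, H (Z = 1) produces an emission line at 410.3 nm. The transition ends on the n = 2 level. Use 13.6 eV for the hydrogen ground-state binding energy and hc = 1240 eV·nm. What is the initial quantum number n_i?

The photon energy is ΔE = hc/λ = 1240 / 410.3 = 3.022 eV.
With Z = 1, ΔE = 13.60 × (1/n_f² − 1/n_i²), so 1/n_f² − 1/n_i² = 0.2222.
With n_f = 2: 1/n_i² = 1/4 − 0.2222 = 0.02778, so n_i ≈ 6.00.

n_i = 6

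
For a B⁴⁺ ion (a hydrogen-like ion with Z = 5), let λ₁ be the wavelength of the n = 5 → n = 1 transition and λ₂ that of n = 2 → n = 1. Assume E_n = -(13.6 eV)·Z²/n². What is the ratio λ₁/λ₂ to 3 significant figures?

λ ∝ 1/ΔE ∝ 1/(1/n_f² − 1/n_i²), and the Z² and hc factors cancel in the ratio.
λ₁/λ₂ = (1/1² − 1/2²)/(1/1² − 1/5²) = 0.7500/0.9600 = 0.781.

0.781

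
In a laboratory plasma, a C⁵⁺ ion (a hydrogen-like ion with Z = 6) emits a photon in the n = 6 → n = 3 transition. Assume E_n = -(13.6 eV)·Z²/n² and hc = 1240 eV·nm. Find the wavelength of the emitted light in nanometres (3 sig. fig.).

30.4 nm

For Z = 6 the level energies scale as Z², so the effective Rydberg energy is 13.6 × 36 = 489.6 eV.
ΔE = 489.6 × (1/3² − 1/6²) = 489.6 × 0.08333 = 40.80 eV.
λ = hc/ΔE = 1240 / 40.80 = 30.4 nm.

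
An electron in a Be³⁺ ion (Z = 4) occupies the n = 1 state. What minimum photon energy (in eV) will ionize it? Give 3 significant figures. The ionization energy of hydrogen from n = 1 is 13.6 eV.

218 eV

E_n = −13.6 Z²/n² = −217.6/n² eV for Z = 4.
E_1 = −217.6/1 = −218 eV, so ionization (to E = 0) requires 218 eV.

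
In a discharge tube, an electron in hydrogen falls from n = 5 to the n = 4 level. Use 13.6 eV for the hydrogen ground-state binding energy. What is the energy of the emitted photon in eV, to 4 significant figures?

E_5 = −13.60/25 = −0.5440 eV and E_4 = −13.60/16 = −0.8500 eV.
The photon energy is |E_5 − E_4| = 0.3060 eV.

0.3060 eV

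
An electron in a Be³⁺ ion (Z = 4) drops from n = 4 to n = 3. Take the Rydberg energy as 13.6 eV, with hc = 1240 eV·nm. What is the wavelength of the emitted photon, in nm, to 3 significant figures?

117 nm

For Z = 4 the level energies scale as Z², so the effective Rydberg energy is 13.6 × 16 = 217.6 eV.
ΔE = 217.6 × (1/3² − 1/4²) = 217.6 × 0.04861 = 10.58 eV.
λ = hc/ΔE = 1240 / 10.58 = 117 nm.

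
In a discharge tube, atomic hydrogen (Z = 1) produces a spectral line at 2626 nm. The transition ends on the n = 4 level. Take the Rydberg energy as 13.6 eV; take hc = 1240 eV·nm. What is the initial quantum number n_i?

The photon energy is ΔE = hc/λ = 1240 / 2626 = 0.4722 eV.
With Z = 1, ΔE = 13.60 × (1/n_f² − 1/n_i²), so 1/n_f² − 1/n_i² = 0.03472.
With n_f = 4: 1/n_i² = 1/16 − 0.03472 = 0.02778, so n_i ≈ 6.00.

n_i = 6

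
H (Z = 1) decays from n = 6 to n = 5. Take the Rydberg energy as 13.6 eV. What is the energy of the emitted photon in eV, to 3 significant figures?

E_6 = −13.60/36 = −0.3778 eV and E_5 = −13.60/25 = −0.5440 eV.
The photon energy is |E_6 − E_5| = 0.166 eV.

0.166 eV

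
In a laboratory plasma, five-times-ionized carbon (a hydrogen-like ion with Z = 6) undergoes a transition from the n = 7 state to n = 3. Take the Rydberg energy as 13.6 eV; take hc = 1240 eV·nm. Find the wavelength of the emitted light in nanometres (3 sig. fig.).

27.9 nm

For Z = 6 the level energies scale as Z², so the effective Rydberg energy is 13.6 × 36 = 489.6 eV.
ΔE = 489.6 × (1/3² − 1/7²) = 489.6 × 0.09070 = 44.41 eV.
λ = hc/ΔE = 1240 / 44.41 = 27.9 nm.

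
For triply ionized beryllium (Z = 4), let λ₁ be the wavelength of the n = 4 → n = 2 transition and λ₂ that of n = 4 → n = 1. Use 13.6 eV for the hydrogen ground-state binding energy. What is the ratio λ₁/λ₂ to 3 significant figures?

λ ∝ 1/ΔE ∝ 1/(1/n_f² − 1/n_i²), and the Z² and hc factors cancel in the ratio.
λ₁/λ₂ = (1/1² − 1/4²)/(1/2² − 1/4²) = 0.9375/0.1875 = 5.00.

5.00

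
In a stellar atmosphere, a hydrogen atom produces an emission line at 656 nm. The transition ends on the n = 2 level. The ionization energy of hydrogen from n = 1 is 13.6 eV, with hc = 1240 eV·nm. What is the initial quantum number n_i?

The photon energy is ΔE = hc/λ = 1240 / 656 = 1.890 eV.
With Z = 1, ΔE = 13.60 × (1/n_f² − 1/n_i²), so 1/n_f² − 1/n_i² = 0.1390.
With n_f = 2: 1/n_i² = 1/4 − 0.1390 = 0.1110, so n_i ≈ 3.00.

n_i = 3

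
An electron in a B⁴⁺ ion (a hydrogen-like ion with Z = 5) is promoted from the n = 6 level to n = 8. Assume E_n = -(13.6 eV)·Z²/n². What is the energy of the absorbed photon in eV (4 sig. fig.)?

The Bohr energies scale as Z², so for Z = 5: E_n = −340.0/n² eV.
E_8 = −340.0/64 = −5.313 eV and E_6 = −340.0/36 = −9.444 eV.
The photon energy is |E_8 − E_6| = 4.132 eV.

4.132 eV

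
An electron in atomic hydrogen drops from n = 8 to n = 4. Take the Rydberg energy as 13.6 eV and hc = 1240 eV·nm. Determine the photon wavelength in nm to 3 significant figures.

1950 nm

ΔE = 13.60 × (1/4² − 1/8²) = 13.60 × 0.04688 = 0.6375 eV.
λ = hc/ΔE = 1240 / 0.6375 = 1950 nm.
This line belongs to the Brackett series.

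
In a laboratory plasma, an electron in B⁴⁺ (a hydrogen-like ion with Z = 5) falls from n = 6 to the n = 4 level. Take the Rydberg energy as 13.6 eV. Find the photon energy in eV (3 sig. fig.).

The Bohr energies scale as Z², so for Z = 5: E_n = −340.0/n² eV.
E_6 = −340.0/36 = −9.444 eV and E_4 = −340.0/16 = −21.25 eV.
The photon energy is |E_6 − E_4| = 11.8 eV.

11.8 eV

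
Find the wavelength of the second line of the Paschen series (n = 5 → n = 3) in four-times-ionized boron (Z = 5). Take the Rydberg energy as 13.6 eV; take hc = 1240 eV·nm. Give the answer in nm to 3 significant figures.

The Paschen series terminates on n_f = 3; the second line has n_i = 3+2 = 5.
ΔE = 340.0 × (1/3² − 1/5²) = 24.18 eV.
λ = 1240 / 24.18 = 51.3 nm.

51.3 nm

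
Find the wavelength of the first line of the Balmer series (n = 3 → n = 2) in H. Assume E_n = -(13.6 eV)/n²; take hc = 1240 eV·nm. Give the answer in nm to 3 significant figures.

656 nm

The Balmer series terminates on n_f = 2; the first line has n_i = 2+1 = 3.
ΔE = 13.60 × (1/2² − 1/3²) = 1.889 eV.
λ = 1240 / 1.889 = 656 nm.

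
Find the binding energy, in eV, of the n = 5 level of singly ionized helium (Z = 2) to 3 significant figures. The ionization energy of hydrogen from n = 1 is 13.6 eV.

E_n = −13.6 Z²/n² = −54.40/n² eV for Z = 2.
E_5 = −54.40/25 = −2.18 eV, so ionization (to E = 0) requires 2.18 eV.

2.18 eV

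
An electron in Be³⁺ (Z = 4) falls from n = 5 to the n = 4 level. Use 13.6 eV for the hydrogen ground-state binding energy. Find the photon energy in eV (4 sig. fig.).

The Bohr energies scale as Z², so for Z = 4: E_n = −217.6/n² eV.
E_5 = −217.6/25 = −8.704 eV and E_4 = −217.6/16 = −13.60 eV.
The photon energy is |E_5 − E_4| = 4.896 eV.

4.896 eV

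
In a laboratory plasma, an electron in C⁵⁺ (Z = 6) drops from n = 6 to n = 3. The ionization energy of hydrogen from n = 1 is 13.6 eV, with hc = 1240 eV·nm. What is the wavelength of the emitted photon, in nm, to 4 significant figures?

For Z = 6 the level energies scale as Z², so the effective Rydberg energy is 13.6 × 36 = 489.6 eV.
ΔE = 489.6 × (1/3² − 1/6²) = 489.6 × 0.08333 = 40.80 eV.
λ = hc/ΔE = 1240 / 40.80 = 30.39 nm.

30.39 nm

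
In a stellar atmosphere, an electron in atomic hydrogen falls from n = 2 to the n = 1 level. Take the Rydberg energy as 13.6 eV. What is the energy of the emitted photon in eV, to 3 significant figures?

10.2 eV

E_2 = −13.60/4 = −3.400 eV and E_1 = −13.60/1 = −13.60 eV.
The photon energy is |E_2 − E_1| = 10.2 eV.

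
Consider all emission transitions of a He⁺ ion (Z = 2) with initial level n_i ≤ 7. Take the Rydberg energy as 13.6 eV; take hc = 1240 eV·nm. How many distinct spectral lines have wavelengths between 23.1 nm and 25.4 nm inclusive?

Enumerate all n_i → n_f pairs with 1 ≤ n_f < n_i ≤ 7 and compute λ = 1240 / [13.6·4·(1/n_f² − 1/n_i²)].
Lines falling in [23.1, 25.4] nm: 7→1 (23.27 nm), 6→1 (23.45 nm), 5→1 (23.74 nm), 4→1 (24.31 nm).

4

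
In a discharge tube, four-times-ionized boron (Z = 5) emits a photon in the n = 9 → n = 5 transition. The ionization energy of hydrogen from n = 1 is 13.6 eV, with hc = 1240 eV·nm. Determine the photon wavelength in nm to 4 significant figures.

131.9 nm

For Z = 5 the level energies scale as Z², so the effective Rydberg energy is 13.6 × 25 = 340.0 eV.
ΔE = 340.0 × (1/5² − 1/9²) = 340.0 × 0.02765 = 9.402 eV.
λ = hc/ΔE = 1240 / 9.402 = 131.9 nm.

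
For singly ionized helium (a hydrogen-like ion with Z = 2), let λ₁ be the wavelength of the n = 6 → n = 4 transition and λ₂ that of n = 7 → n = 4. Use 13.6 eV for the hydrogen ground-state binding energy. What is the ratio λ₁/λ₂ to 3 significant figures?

λ ∝ 1/ΔE ∝ 1/(1/n_f² − 1/n_i²), and the Z² and hc factors cancel in the ratio.
λ₁/λ₂ = (1/4² − 1/7²)/(1/4² − 1/6²) = 0.04209/0.03472 = 1.21.

1.21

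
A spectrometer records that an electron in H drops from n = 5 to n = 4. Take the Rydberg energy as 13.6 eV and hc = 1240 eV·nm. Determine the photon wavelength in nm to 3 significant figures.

4050 nm

ΔE = 13.60 × (1/4² − 1/5²) = 13.60 × 0.02250 = 0.3060 eV.
λ = hc/ΔE = 1240 / 0.3060 = 4050 nm.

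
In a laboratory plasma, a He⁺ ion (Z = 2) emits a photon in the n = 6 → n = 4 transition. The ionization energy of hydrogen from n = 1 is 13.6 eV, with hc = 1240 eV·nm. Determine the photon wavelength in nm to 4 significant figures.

For Z = 2 the level energies scale as Z², so the effective Rydberg energy is 13.6 × 4 = 54.40 eV.
ΔE = 54.40 × (1/4² − 1/6²) = 54.40 × 0.03472 = 1.889 eV.
λ = hc/ΔE = 1240 / 1.889 = 656.5 nm.

656.5 nm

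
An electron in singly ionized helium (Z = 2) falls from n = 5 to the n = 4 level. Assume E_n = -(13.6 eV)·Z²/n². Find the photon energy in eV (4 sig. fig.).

1.224 eV

The Bohr energies scale as Z², so for Z = 2: E_n = −54.40/n² eV.
E_5 = −54.40/25 = −2.176 eV and E_4 = −54.40/16 = −3.400 eV.
The photon energy is |E_5 − E_4| = 1.224 eV.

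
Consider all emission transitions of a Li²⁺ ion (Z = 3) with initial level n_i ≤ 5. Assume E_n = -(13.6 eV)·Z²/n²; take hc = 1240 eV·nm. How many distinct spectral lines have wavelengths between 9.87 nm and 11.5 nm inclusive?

3

Enumerate all n_i → n_f pairs with 1 ≤ n_f < n_i ≤ 5 and compute λ = 1240 / [13.6·9·(1/n_f² − 1/n_i²)].
Lines falling in [9.87, 11.5] nm: 5→1 (10.55 nm), 4→1 (10.81 nm), 3→1 (11.40 nm).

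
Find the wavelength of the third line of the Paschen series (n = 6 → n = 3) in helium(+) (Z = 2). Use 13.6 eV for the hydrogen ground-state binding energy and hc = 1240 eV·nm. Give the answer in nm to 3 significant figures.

The Paschen series terminates on n_f = 3; the third line has n_i = 3+3 = 6.
ΔE = 54.40 × (1/3² − 1/6²) = 4.533 eV.
λ = 1240 / 4.533 = 274 nm.

274 nm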